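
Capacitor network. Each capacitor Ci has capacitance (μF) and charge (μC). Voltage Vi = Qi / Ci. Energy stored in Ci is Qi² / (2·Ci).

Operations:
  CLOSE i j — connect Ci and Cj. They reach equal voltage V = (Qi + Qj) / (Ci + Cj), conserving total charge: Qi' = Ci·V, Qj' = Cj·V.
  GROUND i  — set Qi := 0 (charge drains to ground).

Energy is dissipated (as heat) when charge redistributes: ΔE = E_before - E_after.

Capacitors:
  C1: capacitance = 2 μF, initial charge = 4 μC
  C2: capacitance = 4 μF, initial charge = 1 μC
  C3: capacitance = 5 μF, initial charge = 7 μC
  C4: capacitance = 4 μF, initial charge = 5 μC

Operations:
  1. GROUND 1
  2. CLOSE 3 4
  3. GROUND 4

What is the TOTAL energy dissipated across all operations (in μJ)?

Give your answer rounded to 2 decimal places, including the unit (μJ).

Initial: C1(2μF, Q=4μC, V=2.00V), C2(4μF, Q=1μC, V=0.25V), C3(5μF, Q=7μC, V=1.40V), C4(4μF, Q=5μC, V=1.25V)
Op 1: GROUND 1: Q1=0; energy lost=4.000
Op 2: CLOSE 3-4: Q_total=12.00, C_total=9.00, V=1.33; Q3=6.67, Q4=5.33; dissipated=0.025
Op 3: GROUND 4: Q4=0; energy lost=3.556
Total dissipated: 7.581 μJ

Answer: 7.58 μJ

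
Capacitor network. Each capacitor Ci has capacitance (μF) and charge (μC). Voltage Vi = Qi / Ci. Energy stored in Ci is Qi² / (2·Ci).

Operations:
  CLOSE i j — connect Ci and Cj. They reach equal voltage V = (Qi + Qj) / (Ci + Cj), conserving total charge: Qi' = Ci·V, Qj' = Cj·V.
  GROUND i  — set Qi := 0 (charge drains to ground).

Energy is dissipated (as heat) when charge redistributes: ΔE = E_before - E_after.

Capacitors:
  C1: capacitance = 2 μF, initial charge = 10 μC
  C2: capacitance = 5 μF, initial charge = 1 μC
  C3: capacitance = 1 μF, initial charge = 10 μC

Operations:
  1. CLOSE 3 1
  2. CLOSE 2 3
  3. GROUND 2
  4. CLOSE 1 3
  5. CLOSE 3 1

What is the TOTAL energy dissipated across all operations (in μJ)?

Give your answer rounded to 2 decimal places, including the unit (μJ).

Answer: 39.52 μJ

Derivation:
Initial: C1(2μF, Q=10μC, V=5.00V), C2(5μF, Q=1μC, V=0.20V), C3(1μF, Q=10μC, V=10.00V)
Op 1: CLOSE 3-1: Q_total=20.00, C_total=3.00, V=6.67; Q3=6.67, Q1=13.33; dissipated=8.333
Op 2: CLOSE 2-3: Q_total=7.67, C_total=6.00, V=1.28; Q2=6.39, Q3=1.28; dissipated=17.424
Op 3: GROUND 2: Q2=0; energy lost=4.082
Op 4: CLOSE 1-3: Q_total=14.61, C_total=3.00, V=4.87; Q1=9.74, Q3=4.87; dissipated=9.680
Op 5: CLOSE 3-1: Q_total=14.61, C_total=3.00, V=4.87; Q3=4.87, Q1=9.74; dissipated=0.000
Total dissipated: 39.519 μJ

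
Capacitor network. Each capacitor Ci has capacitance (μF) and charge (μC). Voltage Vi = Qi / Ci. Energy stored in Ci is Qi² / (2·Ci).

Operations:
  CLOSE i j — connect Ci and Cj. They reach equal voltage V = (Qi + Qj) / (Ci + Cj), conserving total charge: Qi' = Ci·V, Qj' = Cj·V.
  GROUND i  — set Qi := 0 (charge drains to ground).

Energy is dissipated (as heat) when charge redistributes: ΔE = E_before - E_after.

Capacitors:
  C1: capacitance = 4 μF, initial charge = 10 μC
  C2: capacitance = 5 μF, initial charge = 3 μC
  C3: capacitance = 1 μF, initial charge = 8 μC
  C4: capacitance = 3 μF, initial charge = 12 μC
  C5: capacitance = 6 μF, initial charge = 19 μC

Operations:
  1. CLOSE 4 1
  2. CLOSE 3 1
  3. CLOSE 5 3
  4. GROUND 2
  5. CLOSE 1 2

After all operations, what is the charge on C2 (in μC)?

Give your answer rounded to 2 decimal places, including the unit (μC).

Initial: C1(4μF, Q=10μC, V=2.50V), C2(5μF, Q=3μC, V=0.60V), C3(1μF, Q=8μC, V=8.00V), C4(3μF, Q=12μC, V=4.00V), C5(6μF, Q=19μC, V=3.17V)
Op 1: CLOSE 4-1: Q_total=22.00, C_total=7.00, V=3.14; Q4=9.43, Q1=12.57; dissipated=1.929
Op 2: CLOSE 3-1: Q_total=20.57, C_total=5.00, V=4.11; Q3=4.11, Q1=16.46; dissipated=9.437
Op 3: CLOSE 5-3: Q_total=23.11, C_total=7.00, V=3.30; Q5=19.81, Q3=3.30; dissipated=0.385
Op 4: GROUND 2: Q2=0; energy lost=0.900
Op 5: CLOSE 1-2: Q_total=16.46, C_total=9.00, V=1.83; Q1=7.31, Q2=9.14; dissipated=18.808
Final charges: Q1=7.31, Q2=9.14, Q3=3.30, Q4=9.43, Q5=19.81

Answer: 9.14 μC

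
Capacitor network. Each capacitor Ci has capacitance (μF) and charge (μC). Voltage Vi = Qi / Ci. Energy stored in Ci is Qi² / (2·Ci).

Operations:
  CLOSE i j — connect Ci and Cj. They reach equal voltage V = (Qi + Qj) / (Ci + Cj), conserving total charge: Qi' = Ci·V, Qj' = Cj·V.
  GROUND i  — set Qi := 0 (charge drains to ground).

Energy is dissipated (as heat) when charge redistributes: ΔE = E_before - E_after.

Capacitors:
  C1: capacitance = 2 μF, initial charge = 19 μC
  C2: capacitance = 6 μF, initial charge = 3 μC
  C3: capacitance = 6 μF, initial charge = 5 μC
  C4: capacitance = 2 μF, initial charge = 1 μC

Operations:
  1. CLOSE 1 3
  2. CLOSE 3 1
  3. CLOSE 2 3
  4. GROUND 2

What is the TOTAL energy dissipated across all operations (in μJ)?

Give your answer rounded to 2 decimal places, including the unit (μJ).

Answer: 74.90 μJ

Derivation:
Initial: C1(2μF, Q=19μC, V=9.50V), C2(6μF, Q=3μC, V=0.50V), C3(6μF, Q=5μC, V=0.83V), C4(2μF, Q=1μC, V=0.50V)
Op 1: CLOSE 1-3: Q_total=24.00, C_total=8.00, V=3.00; Q1=6.00, Q3=18.00; dissipated=56.333
Op 2: CLOSE 3-1: Q_total=24.00, C_total=8.00, V=3.00; Q3=18.00, Q1=6.00; dissipated=0.000
Op 3: CLOSE 2-3: Q_total=21.00, C_total=12.00, V=1.75; Q2=10.50, Q3=10.50; dissipated=9.375
Op 4: GROUND 2: Q2=0; energy lost=9.188
Total dissipated: 74.896 μJ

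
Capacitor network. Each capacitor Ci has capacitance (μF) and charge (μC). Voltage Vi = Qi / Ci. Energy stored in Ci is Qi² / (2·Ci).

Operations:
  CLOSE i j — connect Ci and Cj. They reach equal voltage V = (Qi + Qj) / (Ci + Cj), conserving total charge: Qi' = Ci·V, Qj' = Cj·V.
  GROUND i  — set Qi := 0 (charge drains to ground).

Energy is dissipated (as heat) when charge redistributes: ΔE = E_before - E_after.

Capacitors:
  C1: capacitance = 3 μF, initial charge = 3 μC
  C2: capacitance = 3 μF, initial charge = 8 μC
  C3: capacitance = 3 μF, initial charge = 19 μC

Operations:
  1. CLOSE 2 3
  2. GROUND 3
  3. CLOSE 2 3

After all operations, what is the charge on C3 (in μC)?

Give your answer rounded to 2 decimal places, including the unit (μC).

Answer: 6.75 μC

Derivation:
Initial: C1(3μF, Q=3μC, V=1.00V), C2(3μF, Q=8μC, V=2.67V), C3(3μF, Q=19μC, V=6.33V)
Op 1: CLOSE 2-3: Q_total=27.00, C_total=6.00, V=4.50; Q2=13.50, Q3=13.50; dissipated=10.083
Op 2: GROUND 3: Q3=0; energy lost=30.375
Op 3: CLOSE 2-3: Q_total=13.50, C_total=6.00, V=2.25; Q2=6.75, Q3=6.75; dissipated=15.188
Final charges: Q1=3.00, Q2=6.75, Q3=6.75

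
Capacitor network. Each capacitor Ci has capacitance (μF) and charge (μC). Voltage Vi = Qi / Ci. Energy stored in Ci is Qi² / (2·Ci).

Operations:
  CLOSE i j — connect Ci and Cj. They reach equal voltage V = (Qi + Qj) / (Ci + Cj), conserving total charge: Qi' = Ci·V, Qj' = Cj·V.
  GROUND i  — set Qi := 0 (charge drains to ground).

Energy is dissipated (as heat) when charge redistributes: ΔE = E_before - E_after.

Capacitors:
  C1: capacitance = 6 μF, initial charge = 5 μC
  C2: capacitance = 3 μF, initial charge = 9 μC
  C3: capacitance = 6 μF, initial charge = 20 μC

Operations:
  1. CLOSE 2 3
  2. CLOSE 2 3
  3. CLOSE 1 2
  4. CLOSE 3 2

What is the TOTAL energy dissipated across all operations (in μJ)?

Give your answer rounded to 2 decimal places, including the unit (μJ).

Initial: C1(6μF, Q=5μC, V=0.83V), C2(3μF, Q=9μC, V=3.00V), C3(6μF, Q=20μC, V=3.33V)
Op 1: CLOSE 2-3: Q_total=29.00, C_total=9.00, V=3.22; Q2=9.67, Q3=19.33; dissipated=0.111
Op 2: CLOSE 2-3: Q_total=29.00, C_total=9.00, V=3.22; Q2=9.67, Q3=19.33; dissipated=0.000
Op 3: CLOSE 1-2: Q_total=14.67, C_total=9.00, V=1.63; Q1=9.78, Q2=4.89; dissipated=5.707
Op 4: CLOSE 3-2: Q_total=24.22, C_total=9.00, V=2.69; Q3=16.15, Q2=8.07; dissipated=2.536
Total dissipated: 8.354 μJ

Answer: 8.35 μJ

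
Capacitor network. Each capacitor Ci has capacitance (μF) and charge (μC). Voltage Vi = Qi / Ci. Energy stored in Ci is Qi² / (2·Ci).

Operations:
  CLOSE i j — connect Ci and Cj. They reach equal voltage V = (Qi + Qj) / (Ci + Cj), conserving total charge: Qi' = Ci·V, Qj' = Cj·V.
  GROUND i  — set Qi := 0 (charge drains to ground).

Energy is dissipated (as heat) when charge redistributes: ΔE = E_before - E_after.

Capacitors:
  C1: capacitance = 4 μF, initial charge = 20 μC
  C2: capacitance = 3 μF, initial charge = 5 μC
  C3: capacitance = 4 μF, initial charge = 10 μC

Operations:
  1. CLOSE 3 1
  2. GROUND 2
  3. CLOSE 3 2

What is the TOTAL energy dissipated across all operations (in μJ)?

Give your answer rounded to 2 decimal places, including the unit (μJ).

Initial: C1(4μF, Q=20μC, V=5.00V), C2(3μF, Q=5μC, V=1.67V), C3(4μF, Q=10μC, V=2.50V)
Op 1: CLOSE 3-1: Q_total=30.00, C_total=8.00, V=3.75; Q3=15.00, Q1=15.00; dissipated=6.250
Op 2: GROUND 2: Q2=0; energy lost=4.167
Op 3: CLOSE 3-2: Q_total=15.00, C_total=7.00, V=2.14; Q3=8.57, Q2=6.43; dissipated=12.054
Total dissipated: 22.470 μJ

Answer: 22.47 μJ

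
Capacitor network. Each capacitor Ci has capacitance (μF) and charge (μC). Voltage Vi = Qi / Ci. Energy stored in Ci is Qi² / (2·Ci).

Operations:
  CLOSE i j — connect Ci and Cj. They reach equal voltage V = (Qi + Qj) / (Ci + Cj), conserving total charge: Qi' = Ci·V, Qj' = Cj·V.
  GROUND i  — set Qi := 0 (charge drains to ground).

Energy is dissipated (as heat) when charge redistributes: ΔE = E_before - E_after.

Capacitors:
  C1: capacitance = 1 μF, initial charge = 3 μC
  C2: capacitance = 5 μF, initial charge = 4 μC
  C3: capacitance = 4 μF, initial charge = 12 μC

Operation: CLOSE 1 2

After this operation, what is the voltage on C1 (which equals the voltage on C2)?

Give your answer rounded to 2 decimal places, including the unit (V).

Answer: 1.17 V

Derivation:
Initial: C1(1μF, Q=3μC, V=3.00V), C2(5μF, Q=4μC, V=0.80V), C3(4μF, Q=12μC, V=3.00V)
Op 1: CLOSE 1-2: Q_total=7.00, C_total=6.00, V=1.17; Q1=1.17, Q2=5.83; dissipated=2.017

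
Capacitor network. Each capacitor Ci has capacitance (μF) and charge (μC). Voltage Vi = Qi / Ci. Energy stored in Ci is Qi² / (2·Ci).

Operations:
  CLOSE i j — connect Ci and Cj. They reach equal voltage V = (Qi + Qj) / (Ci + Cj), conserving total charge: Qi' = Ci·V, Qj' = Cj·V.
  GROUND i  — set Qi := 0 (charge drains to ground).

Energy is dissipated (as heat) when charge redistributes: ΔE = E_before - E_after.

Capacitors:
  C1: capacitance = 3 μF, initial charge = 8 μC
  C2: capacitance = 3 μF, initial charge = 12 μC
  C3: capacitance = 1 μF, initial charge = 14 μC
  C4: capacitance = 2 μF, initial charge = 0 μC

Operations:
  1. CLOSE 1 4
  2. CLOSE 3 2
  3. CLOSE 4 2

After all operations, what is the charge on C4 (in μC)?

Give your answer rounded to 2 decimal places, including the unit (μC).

Answer: 9.08 μC

Derivation:
Initial: C1(3μF, Q=8μC, V=2.67V), C2(3μF, Q=12μC, V=4.00V), C3(1μF, Q=14μC, V=14.00V), C4(2μF, Q=0μC, V=0.00V)
Op 1: CLOSE 1-4: Q_total=8.00, C_total=5.00, V=1.60; Q1=4.80, Q4=3.20; dissipated=4.267
Op 2: CLOSE 3-2: Q_total=26.00, C_total=4.00, V=6.50; Q3=6.50, Q2=19.50; dissipated=37.500
Op 3: CLOSE 4-2: Q_total=22.70, C_total=5.00, V=4.54; Q4=9.08, Q2=13.62; dissipated=14.406
Final charges: Q1=4.80, Q2=13.62, Q3=6.50, Q4=9.08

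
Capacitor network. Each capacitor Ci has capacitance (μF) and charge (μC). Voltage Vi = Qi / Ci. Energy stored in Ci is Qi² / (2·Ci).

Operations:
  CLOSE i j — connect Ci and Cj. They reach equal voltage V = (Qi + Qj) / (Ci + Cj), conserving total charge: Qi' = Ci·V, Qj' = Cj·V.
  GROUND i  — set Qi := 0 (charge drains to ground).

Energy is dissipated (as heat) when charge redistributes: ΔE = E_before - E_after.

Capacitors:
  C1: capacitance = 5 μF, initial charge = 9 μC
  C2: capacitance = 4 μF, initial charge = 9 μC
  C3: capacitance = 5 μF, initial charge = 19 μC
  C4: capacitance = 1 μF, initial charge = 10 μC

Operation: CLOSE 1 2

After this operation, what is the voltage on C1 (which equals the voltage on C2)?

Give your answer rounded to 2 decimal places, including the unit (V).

Answer: 2.00 V

Derivation:
Initial: C1(5μF, Q=9μC, V=1.80V), C2(4μF, Q=9μC, V=2.25V), C3(5μF, Q=19μC, V=3.80V), C4(1μF, Q=10μC, V=10.00V)
Op 1: CLOSE 1-2: Q_total=18.00, C_total=9.00, V=2.00; Q1=10.00, Q2=8.00; dissipated=0.225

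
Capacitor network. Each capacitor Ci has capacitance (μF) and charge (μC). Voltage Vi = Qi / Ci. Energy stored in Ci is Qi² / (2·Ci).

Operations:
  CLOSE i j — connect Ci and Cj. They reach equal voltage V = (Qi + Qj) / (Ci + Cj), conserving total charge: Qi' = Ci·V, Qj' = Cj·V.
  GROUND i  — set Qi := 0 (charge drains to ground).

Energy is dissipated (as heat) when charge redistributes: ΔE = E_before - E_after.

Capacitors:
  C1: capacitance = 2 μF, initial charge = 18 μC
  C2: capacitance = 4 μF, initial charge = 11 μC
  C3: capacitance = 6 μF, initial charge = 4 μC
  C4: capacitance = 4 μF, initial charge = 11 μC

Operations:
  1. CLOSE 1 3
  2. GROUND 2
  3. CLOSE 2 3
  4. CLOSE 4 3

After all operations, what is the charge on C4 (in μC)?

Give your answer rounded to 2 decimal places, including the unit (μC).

Initial: C1(2μF, Q=18μC, V=9.00V), C2(4μF, Q=11μC, V=2.75V), C3(6μF, Q=4μC, V=0.67V), C4(4μF, Q=11μC, V=2.75V)
Op 1: CLOSE 1-3: Q_total=22.00, C_total=8.00, V=2.75; Q1=5.50, Q3=16.50; dissipated=52.083
Op 2: GROUND 2: Q2=0; energy lost=15.125
Op 3: CLOSE 2-3: Q_total=16.50, C_total=10.00, V=1.65; Q2=6.60, Q3=9.90; dissipated=9.075
Op 4: CLOSE 4-3: Q_total=20.90, C_total=10.00, V=2.09; Q4=8.36, Q3=12.54; dissipated=1.452
Final charges: Q1=5.50, Q2=6.60, Q3=12.54, Q4=8.36

Answer: 8.36 μC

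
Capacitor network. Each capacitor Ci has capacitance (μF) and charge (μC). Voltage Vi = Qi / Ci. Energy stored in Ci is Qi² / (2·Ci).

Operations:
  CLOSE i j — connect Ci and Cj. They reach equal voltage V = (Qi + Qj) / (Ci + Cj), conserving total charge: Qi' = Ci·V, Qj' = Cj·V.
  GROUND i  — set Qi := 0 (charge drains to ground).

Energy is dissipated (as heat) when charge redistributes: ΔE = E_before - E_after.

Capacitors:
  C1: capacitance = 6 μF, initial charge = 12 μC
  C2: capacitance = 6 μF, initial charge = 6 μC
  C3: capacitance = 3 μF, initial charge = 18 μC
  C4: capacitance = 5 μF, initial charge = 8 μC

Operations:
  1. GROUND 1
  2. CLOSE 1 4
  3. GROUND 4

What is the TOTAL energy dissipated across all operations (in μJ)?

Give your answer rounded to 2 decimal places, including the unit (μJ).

Initial: C1(6μF, Q=12μC, V=2.00V), C2(6μF, Q=6μC, V=1.00V), C3(3μF, Q=18μC, V=6.00V), C4(5μF, Q=8μC, V=1.60V)
Op 1: GROUND 1: Q1=0; energy lost=12.000
Op 2: CLOSE 1-4: Q_total=8.00, C_total=11.00, V=0.73; Q1=4.36, Q4=3.64; dissipated=3.491
Op 3: GROUND 4: Q4=0; energy lost=1.322
Total dissipated: 16.813 μJ

Answer: 16.81 μJ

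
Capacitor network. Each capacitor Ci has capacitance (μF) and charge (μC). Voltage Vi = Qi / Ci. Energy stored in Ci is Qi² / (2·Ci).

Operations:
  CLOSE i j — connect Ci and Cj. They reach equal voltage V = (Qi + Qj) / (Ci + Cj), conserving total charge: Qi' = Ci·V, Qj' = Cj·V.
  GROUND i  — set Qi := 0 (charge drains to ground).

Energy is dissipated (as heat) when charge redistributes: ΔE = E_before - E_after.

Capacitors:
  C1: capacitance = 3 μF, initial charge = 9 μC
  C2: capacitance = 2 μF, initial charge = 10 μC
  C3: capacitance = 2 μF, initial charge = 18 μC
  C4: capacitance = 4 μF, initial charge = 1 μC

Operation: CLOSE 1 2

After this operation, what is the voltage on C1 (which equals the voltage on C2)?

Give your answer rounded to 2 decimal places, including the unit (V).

Answer: 3.80 V

Derivation:
Initial: C1(3μF, Q=9μC, V=3.00V), C2(2μF, Q=10μC, V=5.00V), C3(2μF, Q=18μC, V=9.00V), C4(4μF, Q=1μC, V=0.25V)
Op 1: CLOSE 1-2: Q_total=19.00, C_total=5.00, V=3.80; Q1=11.40, Q2=7.60; dissipated=2.400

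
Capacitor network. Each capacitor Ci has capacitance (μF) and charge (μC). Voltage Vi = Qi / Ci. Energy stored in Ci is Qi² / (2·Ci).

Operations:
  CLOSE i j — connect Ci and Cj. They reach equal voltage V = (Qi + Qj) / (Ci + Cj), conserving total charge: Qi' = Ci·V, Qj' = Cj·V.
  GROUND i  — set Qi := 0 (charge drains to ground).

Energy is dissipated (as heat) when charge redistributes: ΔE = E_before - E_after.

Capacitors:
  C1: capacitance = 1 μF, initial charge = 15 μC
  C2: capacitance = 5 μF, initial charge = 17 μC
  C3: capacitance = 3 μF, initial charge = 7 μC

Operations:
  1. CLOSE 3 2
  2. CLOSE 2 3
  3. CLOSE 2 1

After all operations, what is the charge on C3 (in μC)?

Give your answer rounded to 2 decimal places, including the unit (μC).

Initial: C1(1μF, Q=15μC, V=15.00V), C2(5μF, Q=17μC, V=3.40V), C3(3μF, Q=7μC, V=2.33V)
Op 1: CLOSE 3-2: Q_total=24.00, C_total=8.00, V=3.00; Q3=9.00, Q2=15.00; dissipated=1.067
Op 2: CLOSE 2-3: Q_total=24.00, C_total=8.00, V=3.00; Q2=15.00, Q3=9.00; dissipated=0.000
Op 3: CLOSE 2-1: Q_total=30.00, C_total=6.00, V=5.00; Q2=25.00, Q1=5.00; dissipated=60.000
Final charges: Q1=5.00, Q2=25.00, Q3=9.00

Answer: 9.00 μC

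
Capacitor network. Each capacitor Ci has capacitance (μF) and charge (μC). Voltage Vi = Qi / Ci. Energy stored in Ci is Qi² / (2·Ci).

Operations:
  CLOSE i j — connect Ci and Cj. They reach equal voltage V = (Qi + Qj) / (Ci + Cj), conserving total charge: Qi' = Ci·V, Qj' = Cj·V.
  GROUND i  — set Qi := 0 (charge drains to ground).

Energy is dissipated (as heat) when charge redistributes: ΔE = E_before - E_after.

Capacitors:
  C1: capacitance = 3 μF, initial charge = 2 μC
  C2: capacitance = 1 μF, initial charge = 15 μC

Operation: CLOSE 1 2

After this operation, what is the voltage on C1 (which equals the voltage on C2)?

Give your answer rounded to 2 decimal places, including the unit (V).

Answer: 4.25 V

Derivation:
Initial: C1(3μF, Q=2μC, V=0.67V), C2(1μF, Q=15μC, V=15.00V)
Op 1: CLOSE 1-2: Q_total=17.00, C_total=4.00, V=4.25; Q1=12.75, Q2=4.25; dissipated=77.042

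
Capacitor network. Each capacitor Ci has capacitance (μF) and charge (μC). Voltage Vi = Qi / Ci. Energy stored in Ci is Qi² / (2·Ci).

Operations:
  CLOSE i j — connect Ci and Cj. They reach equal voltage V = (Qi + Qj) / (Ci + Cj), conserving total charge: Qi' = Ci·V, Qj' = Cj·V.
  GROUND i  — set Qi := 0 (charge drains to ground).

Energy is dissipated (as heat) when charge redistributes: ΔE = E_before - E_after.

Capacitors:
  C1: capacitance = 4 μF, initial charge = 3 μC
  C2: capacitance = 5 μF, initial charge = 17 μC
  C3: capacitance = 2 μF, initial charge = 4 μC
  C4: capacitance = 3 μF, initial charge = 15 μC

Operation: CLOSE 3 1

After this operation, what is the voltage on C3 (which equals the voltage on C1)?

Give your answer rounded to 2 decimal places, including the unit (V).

Answer: 1.17 V

Derivation:
Initial: C1(4μF, Q=3μC, V=0.75V), C2(5μF, Q=17μC, V=3.40V), C3(2μF, Q=4μC, V=2.00V), C4(3μF, Q=15μC, V=5.00V)
Op 1: CLOSE 3-1: Q_total=7.00, C_total=6.00, V=1.17; Q3=2.33, Q1=4.67; dissipated=1.042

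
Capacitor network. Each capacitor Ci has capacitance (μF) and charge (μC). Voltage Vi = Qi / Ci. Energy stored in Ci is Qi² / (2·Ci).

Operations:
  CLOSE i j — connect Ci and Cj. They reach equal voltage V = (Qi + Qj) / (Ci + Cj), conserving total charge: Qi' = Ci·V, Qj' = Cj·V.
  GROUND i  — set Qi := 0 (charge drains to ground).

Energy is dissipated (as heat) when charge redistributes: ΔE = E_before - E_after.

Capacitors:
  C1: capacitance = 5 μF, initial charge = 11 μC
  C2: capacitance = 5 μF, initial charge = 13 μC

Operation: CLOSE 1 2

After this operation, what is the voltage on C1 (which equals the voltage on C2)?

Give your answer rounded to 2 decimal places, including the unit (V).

Answer: 2.40 V

Derivation:
Initial: C1(5μF, Q=11μC, V=2.20V), C2(5μF, Q=13μC, V=2.60V)
Op 1: CLOSE 1-2: Q_total=24.00, C_total=10.00, V=2.40; Q1=12.00, Q2=12.00; dissipated=0.200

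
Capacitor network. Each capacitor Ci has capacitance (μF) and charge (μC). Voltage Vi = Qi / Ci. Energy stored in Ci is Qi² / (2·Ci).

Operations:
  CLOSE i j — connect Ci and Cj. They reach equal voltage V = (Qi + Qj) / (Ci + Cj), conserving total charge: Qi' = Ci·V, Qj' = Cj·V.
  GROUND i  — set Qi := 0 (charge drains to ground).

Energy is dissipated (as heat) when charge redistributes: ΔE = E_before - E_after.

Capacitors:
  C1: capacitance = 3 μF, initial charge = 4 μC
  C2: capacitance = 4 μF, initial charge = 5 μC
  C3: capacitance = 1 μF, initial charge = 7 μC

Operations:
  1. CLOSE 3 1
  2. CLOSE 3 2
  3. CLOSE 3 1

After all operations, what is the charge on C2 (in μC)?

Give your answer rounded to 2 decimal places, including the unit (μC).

Answer: 6.20 μC

Derivation:
Initial: C1(3μF, Q=4μC, V=1.33V), C2(4μF, Q=5μC, V=1.25V), C3(1μF, Q=7μC, V=7.00V)
Op 1: CLOSE 3-1: Q_total=11.00, C_total=4.00, V=2.75; Q3=2.75, Q1=8.25; dissipated=12.042
Op 2: CLOSE 3-2: Q_total=7.75, C_total=5.00, V=1.55; Q3=1.55, Q2=6.20; dissipated=0.900
Op 3: CLOSE 3-1: Q_total=9.80, C_total=4.00, V=2.45; Q3=2.45, Q1=7.35; dissipated=0.540
Final charges: Q1=7.35, Q2=6.20, Q3=2.45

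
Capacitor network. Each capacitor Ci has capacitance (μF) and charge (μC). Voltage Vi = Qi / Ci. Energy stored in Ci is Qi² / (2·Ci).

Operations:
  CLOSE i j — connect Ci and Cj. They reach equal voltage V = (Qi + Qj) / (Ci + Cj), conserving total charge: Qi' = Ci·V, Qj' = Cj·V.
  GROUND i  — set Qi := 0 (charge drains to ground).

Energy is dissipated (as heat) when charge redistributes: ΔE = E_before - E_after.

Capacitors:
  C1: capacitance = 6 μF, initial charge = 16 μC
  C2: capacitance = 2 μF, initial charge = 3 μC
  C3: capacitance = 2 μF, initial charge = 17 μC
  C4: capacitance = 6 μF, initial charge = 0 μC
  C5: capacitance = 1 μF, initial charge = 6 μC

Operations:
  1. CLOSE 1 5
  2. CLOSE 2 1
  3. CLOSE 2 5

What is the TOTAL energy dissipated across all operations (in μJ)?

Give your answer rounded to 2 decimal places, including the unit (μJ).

Answer: 6.84 μJ

Derivation:
Initial: C1(6μF, Q=16μC, V=2.67V), C2(2μF, Q=3μC, V=1.50V), C3(2μF, Q=17μC, V=8.50V), C4(6μF, Q=0μC, V=0.00V), C5(1μF, Q=6μC, V=6.00V)
Op 1: CLOSE 1-5: Q_total=22.00, C_total=7.00, V=3.14; Q1=18.86, Q5=3.14; dissipated=4.762
Op 2: CLOSE 2-1: Q_total=21.86, C_total=8.00, V=2.73; Q2=5.46, Q1=16.39; dissipated=2.024
Op 3: CLOSE 2-5: Q_total=8.61, C_total=3.00, V=2.87; Q2=5.74, Q5=2.87; dissipated=0.056
Total dissipated: 6.842 μJ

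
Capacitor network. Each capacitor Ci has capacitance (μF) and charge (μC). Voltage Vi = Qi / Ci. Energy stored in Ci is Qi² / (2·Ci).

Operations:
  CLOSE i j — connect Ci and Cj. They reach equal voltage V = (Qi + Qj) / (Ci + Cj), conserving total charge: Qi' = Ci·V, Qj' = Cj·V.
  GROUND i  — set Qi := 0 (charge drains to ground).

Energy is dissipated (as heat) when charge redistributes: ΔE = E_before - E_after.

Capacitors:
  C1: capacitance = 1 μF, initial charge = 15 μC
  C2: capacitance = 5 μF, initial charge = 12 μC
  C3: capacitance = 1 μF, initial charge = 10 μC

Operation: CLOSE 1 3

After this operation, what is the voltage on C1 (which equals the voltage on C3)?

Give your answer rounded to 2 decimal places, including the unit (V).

Initial: C1(1μF, Q=15μC, V=15.00V), C2(5μF, Q=12μC, V=2.40V), C3(1μF, Q=10μC, V=10.00V)
Op 1: CLOSE 1-3: Q_total=25.00, C_total=2.00, V=12.50; Q1=12.50, Q3=12.50; dissipated=6.250

Answer: 12.50 V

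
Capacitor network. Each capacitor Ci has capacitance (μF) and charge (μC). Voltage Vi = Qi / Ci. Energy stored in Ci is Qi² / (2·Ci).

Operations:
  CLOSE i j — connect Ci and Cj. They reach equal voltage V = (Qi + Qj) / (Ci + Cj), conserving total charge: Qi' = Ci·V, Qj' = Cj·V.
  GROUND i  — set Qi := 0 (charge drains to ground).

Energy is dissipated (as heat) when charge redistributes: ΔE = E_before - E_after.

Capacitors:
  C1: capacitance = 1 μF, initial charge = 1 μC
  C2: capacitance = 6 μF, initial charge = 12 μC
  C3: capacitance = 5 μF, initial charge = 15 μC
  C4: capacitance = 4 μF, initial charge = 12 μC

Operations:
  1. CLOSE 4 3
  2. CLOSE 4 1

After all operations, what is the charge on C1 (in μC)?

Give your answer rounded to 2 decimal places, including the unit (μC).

Initial: C1(1μF, Q=1μC, V=1.00V), C2(6μF, Q=12μC, V=2.00V), C3(5μF, Q=15μC, V=3.00V), C4(4μF, Q=12μC, V=3.00V)
Op 1: CLOSE 4-3: Q_total=27.00, C_total=9.00, V=3.00; Q4=12.00, Q3=15.00; dissipated=0.000
Op 2: CLOSE 4-1: Q_total=13.00, C_total=5.00, V=2.60; Q4=10.40, Q1=2.60; dissipated=1.600
Final charges: Q1=2.60, Q2=12.00, Q3=15.00, Q4=10.40

Answer: 2.60 μC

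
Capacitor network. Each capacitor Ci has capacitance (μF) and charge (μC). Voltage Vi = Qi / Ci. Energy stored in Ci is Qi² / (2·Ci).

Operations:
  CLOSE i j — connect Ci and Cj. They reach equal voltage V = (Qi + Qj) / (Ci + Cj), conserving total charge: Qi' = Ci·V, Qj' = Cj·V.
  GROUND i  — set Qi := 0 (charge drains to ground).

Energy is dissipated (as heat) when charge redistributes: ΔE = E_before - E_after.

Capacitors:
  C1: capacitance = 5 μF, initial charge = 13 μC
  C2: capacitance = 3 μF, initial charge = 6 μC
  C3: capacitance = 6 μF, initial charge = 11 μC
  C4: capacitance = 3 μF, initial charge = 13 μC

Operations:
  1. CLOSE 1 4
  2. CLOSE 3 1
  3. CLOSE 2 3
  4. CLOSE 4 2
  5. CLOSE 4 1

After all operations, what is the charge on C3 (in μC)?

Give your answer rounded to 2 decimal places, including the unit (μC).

Initial: C1(5μF, Q=13μC, V=2.60V), C2(3μF, Q=6μC, V=2.00V), C3(6μF, Q=11μC, V=1.83V), C4(3μF, Q=13μC, V=4.33V)
Op 1: CLOSE 1-4: Q_total=26.00, C_total=8.00, V=3.25; Q1=16.25, Q4=9.75; dissipated=2.817
Op 2: CLOSE 3-1: Q_total=27.25, C_total=11.00, V=2.48; Q3=14.86, Q1=12.39; dissipated=2.737
Op 3: CLOSE 2-3: Q_total=20.86, C_total=9.00, V=2.32; Q2=6.95, Q3=13.91; dissipated=0.228
Op 4: CLOSE 4-2: Q_total=16.70, C_total=6.00, V=2.78; Q4=8.35, Q2=8.35; dissipated=0.651
Op 5: CLOSE 4-1: Q_total=20.74, C_total=8.00, V=2.59; Q4=7.78, Q1=12.96; dissipated=0.088
Final charges: Q1=12.96, Q2=8.35, Q3=13.91, Q4=7.78

Answer: 13.91 μC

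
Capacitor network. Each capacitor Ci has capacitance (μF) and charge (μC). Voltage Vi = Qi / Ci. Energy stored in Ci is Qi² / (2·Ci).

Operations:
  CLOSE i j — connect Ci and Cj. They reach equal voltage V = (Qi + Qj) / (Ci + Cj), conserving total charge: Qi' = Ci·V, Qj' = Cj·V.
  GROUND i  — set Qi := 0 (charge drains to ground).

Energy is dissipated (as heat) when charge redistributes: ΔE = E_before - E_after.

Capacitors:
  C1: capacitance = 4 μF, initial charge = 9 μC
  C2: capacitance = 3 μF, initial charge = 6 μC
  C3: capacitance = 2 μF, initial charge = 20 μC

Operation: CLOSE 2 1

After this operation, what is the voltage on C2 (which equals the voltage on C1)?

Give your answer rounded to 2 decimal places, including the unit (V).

Initial: C1(4μF, Q=9μC, V=2.25V), C2(3μF, Q=6μC, V=2.00V), C3(2μF, Q=20μC, V=10.00V)
Op 1: CLOSE 2-1: Q_total=15.00, C_total=7.00, V=2.14; Q2=6.43, Q1=8.57; dissipated=0.054

Answer: 2.14 V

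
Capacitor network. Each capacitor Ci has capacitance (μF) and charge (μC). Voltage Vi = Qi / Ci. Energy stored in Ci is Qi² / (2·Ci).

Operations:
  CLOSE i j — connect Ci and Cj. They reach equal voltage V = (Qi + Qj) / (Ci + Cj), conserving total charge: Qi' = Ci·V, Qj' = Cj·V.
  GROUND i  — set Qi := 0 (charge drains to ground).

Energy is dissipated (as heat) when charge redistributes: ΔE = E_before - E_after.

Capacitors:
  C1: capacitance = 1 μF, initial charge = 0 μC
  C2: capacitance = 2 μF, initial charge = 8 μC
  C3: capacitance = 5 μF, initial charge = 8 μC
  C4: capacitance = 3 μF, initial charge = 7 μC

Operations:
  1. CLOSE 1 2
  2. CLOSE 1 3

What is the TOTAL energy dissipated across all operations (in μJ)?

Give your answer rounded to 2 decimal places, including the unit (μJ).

Answer: 5.81 μJ

Derivation:
Initial: C1(1μF, Q=0μC, V=0.00V), C2(2μF, Q=8μC, V=4.00V), C3(5μF, Q=8μC, V=1.60V), C4(3μF, Q=7μC, V=2.33V)
Op 1: CLOSE 1-2: Q_total=8.00, C_total=3.00, V=2.67; Q1=2.67, Q2=5.33; dissipated=5.333
Op 2: CLOSE 1-3: Q_total=10.67, C_total=6.00, V=1.78; Q1=1.78, Q3=8.89; dissipated=0.474
Total dissipated: 5.807 μJ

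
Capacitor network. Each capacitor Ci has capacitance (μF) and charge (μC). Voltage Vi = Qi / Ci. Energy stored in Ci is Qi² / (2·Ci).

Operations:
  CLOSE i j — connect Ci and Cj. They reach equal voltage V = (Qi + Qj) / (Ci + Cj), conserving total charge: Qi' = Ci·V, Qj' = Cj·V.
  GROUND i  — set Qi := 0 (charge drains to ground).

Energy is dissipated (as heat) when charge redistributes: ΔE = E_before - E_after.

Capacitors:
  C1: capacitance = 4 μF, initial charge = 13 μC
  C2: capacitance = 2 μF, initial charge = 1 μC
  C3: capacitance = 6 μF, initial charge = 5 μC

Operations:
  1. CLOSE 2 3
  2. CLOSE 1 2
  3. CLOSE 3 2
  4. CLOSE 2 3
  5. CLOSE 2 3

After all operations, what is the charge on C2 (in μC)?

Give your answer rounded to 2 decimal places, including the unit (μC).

Initial: C1(4μF, Q=13μC, V=3.25V), C2(2μF, Q=1μC, V=0.50V), C3(6μF, Q=5μC, V=0.83V)
Op 1: CLOSE 2-3: Q_total=6.00, C_total=8.00, V=0.75; Q2=1.50, Q3=4.50; dissipated=0.083
Op 2: CLOSE 1-2: Q_total=14.50, C_total=6.00, V=2.42; Q1=9.67, Q2=4.83; dissipated=4.167
Op 3: CLOSE 3-2: Q_total=9.33, C_total=8.00, V=1.17; Q3=7.00, Q2=2.33; dissipated=2.083
Op 4: CLOSE 2-3: Q_total=9.33, C_total=8.00, V=1.17; Q2=2.33, Q3=7.00; dissipated=0.000
Op 5: CLOSE 2-3: Q_total=9.33, C_total=8.00, V=1.17; Q2=2.33, Q3=7.00; dissipated=0.000
Final charges: Q1=9.67, Q2=2.33, Q3=7.00

Answer: 2.33 μC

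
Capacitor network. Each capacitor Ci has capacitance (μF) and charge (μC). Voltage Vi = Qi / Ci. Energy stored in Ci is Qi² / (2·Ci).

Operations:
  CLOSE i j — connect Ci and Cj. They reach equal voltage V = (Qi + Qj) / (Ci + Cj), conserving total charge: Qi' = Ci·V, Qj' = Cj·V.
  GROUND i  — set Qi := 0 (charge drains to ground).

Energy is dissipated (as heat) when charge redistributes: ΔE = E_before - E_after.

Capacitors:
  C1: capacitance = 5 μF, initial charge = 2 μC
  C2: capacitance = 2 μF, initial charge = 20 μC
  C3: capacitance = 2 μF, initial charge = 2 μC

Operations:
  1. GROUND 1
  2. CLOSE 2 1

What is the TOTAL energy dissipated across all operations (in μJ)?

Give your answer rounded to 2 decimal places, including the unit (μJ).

Answer: 71.83 μJ

Derivation:
Initial: C1(5μF, Q=2μC, V=0.40V), C2(2μF, Q=20μC, V=10.00V), C3(2μF, Q=2μC, V=1.00V)
Op 1: GROUND 1: Q1=0; energy lost=0.400
Op 2: CLOSE 2-1: Q_total=20.00, C_total=7.00, V=2.86; Q2=5.71, Q1=14.29; dissipated=71.429
Total dissipated: 71.829 μJ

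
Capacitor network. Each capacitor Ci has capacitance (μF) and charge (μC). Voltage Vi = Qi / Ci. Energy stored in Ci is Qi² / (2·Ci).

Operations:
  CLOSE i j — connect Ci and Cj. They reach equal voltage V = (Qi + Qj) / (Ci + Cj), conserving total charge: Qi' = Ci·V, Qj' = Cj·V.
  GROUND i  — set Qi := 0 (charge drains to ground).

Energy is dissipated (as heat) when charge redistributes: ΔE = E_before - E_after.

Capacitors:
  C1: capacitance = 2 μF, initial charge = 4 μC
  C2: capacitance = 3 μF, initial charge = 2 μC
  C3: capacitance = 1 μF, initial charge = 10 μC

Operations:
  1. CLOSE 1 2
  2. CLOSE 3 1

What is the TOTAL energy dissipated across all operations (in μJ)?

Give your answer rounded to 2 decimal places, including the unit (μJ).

Initial: C1(2μF, Q=4μC, V=2.00V), C2(3μF, Q=2μC, V=0.67V), C3(1μF, Q=10μC, V=10.00V)
Op 1: CLOSE 1-2: Q_total=6.00, C_total=5.00, V=1.20; Q1=2.40, Q2=3.60; dissipated=1.067
Op 2: CLOSE 3-1: Q_total=12.40, C_total=3.00, V=4.13; Q3=4.13, Q1=8.27; dissipated=25.813
Total dissipated: 26.880 μJ

Answer: 26.88 μJ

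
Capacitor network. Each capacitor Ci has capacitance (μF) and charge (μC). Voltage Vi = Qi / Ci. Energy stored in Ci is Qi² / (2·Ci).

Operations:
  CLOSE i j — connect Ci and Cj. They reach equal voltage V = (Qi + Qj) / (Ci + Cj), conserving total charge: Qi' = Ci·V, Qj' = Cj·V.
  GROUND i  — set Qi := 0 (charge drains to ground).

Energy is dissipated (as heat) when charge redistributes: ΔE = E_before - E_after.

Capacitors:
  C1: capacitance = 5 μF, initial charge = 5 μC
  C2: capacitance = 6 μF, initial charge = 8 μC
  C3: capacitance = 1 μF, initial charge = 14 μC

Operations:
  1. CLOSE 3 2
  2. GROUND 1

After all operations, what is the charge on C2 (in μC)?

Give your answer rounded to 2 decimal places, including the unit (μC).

Initial: C1(5μF, Q=5μC, V=1.00V), C2(6μF, Q=8μC, V=1.33V), C3(1μF, Q=14μC, V=14.00V)
Op 1: CLOSE 3-2: Q_total=22.00, C_total=7.00, V=3.14; Q3=3.14, Q2=18.86; dissipated=68.762
Op 2: GROUND 1: Q1=0; energy lost=2.500
Final charges: Q1=0.00, Q2=18.86, Q3=3.14

Answer: 18.86 μC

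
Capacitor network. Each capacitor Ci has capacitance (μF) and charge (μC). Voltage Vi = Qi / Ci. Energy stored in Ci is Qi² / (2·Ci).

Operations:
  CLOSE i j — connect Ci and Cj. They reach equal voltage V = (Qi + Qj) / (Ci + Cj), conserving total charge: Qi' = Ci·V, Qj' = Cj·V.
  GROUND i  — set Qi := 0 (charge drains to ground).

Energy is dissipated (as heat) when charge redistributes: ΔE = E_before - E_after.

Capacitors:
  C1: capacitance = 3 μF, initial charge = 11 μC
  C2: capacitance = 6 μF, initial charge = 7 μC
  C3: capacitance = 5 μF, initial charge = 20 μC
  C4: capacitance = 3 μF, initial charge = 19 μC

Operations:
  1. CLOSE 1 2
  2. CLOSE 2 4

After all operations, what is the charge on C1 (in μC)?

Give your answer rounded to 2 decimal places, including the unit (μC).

Initial: C1(3μF, Q=11μC, V=3.67V), C2(6μF, Q=7μC, V=1.17V), C3(5μF, Q=20μC, V=4.00V), C4(3μF, Q=19μC, V=6.33V)
Op 1: CLOSE 1-2: Q_total=18.00, C_total=9.00, V=2.00; Q1=6.00, Q2=12.00; dissipated=6.250
Op 2: CLOSE 2-4: Q_total=31.00, C_total=9.00, V=3.44; Q2=20.67, Q4=10.33; dissipated=18.778
Final charges: Q1=6.00, Q2=20.67, Q3=20.00, Q4=10.33

Answer: 6.00 μC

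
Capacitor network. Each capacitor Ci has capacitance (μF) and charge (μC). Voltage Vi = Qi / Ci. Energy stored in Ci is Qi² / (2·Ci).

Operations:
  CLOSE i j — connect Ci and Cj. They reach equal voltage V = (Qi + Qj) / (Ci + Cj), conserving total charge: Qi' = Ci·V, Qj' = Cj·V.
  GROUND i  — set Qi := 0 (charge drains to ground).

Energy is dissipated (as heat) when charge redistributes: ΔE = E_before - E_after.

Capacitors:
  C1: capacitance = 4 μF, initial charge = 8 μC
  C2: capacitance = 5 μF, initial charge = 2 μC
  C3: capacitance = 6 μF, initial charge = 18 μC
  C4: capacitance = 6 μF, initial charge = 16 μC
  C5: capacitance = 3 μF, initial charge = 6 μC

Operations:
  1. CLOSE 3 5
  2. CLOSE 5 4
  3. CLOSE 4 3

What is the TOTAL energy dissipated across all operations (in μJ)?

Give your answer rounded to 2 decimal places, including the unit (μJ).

Initial: C1(4μF, Q=8μC, V=2.00V), C2(5μF, Q=2μC, V=0.40V), C3(6μF, Q=18μC, V=3.00V), C4(6μF, Q=16μC, V=2.67V), C5(3μF, Q=6μC, V=2.00V)
Op 1: CLOSE 3-5: Q_total=24.00, C_total=9.00, V=2.67; Q3=16.00, Q5=8.00; dissipated=1.000
Op 2: CLOSE 5-4: Q_total=24.00, C_total=9.00, V=2.67; Q5=8.00, Q4=16.00; dissipated=0.000
Op 3: CLOSE 4-3: Q_total=32.00, C_total=12.00, V=2.67; Q4=16.00, Q3=16.00; dissipated=0.000
Total dissipated: 1.000 μJ

Answer: 1.00 μJ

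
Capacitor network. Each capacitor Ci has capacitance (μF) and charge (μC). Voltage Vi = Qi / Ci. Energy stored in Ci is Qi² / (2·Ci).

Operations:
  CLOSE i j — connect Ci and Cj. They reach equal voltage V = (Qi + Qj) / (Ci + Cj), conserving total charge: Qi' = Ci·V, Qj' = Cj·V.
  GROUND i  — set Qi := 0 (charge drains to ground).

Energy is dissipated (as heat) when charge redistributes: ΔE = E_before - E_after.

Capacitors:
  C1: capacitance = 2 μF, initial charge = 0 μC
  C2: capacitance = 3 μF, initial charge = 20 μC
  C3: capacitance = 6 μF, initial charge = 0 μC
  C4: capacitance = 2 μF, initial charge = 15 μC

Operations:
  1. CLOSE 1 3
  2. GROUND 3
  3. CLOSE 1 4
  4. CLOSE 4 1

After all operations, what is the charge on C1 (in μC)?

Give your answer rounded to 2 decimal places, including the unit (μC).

Initial: C1(2μF, Q=0μC, V=0.00V), C2(3μF, Q=20μC, V=6.67V), C3(6μF, Q=0μC, V=0.00V), C4(2μF, Q=15μC, V=7.50V)
Op 1: CLOSE 1-3: Q_total=0.00, C_total=8.00, V=0.00; Q1=0.00, Q3=0.00; dissipated=0.000
Op 2: GROUND 3: Q3=0; energy lost=0.000
Op 3: CLOSE 1-4: Q_total=15.00, C_total=4.00, V=3.75; Q1=7.50, Q4=7.50; dissipated=28.125
Op 4: CLOSE 4-1: Q_total=15.00, C_total=4.00, V=3.75; Q4=7.50, Q1=7.50; dissipated=0.000
Final charges: Q1=7.50, Q2=20.00, Q3=0.00, Q4=7.50

Answer: 7.50 μC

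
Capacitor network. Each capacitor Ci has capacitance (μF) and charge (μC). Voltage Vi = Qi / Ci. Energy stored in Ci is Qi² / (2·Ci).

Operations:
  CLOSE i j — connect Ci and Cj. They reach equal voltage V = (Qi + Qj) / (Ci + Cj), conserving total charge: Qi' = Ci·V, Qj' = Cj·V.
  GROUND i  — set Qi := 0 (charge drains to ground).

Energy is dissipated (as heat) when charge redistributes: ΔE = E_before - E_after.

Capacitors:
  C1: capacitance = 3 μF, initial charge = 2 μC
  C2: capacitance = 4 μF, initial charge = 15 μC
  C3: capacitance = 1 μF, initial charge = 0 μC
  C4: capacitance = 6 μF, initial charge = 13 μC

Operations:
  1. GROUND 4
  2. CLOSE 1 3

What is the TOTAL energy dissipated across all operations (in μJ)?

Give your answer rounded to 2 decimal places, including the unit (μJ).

Initial: C1(3μF, Q=2μC, V=0.67V), C2(4μF, Q=15μC, V=3.75V), C3(1μF, Q=0μC, V=0.00V), C4(6μF, Q=13μC, V=2.17V)
Op 1: GROUND 4: Q4=0; energy lost=14.083
Op 2: CLOSE 1-3: Q_total=2.00, C_total=4.00, V=0.50; Q1=1.50, Q3=0.50; dissipated=0.167
Total dissipated: 14.250 μJ

Answer: 14.25 μJ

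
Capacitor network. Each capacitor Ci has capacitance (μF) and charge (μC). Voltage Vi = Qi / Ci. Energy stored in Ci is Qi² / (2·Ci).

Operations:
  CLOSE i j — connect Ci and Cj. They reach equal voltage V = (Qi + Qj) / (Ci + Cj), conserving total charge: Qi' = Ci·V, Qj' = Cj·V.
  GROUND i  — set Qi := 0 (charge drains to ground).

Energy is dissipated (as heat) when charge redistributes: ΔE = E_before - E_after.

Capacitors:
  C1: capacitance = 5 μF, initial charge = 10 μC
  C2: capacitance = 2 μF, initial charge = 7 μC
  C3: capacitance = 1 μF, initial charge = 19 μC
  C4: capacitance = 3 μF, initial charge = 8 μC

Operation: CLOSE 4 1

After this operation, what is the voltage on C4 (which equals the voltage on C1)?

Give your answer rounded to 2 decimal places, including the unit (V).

Initial: C1(5μF, Q=10μC, V=2.00V), C2(2μF, Q=7μC, V=3.50V), C3(1μF, Q=19μC, V=19.00V), C4(3μF, Q=8μC, V=2.67V)
Op 1: CLOSE 4-1: Q_total=18.00, C_total=8.00, V=2.25; Q4=6.75, Q1=11.25; dissipated=0.417

Answer: 2.25 V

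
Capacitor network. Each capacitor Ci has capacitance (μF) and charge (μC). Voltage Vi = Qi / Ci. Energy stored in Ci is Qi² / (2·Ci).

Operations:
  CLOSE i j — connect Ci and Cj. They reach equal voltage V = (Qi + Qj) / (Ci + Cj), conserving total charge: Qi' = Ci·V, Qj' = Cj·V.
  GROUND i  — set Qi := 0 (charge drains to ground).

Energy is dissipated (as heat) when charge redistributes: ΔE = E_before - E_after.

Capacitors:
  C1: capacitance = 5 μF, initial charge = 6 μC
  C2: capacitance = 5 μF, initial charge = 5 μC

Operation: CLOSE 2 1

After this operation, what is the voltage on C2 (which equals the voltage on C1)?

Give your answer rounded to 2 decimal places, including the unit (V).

Initial: C1(5μF, Q=6μC, V=1.20V), C2(5μF, Q=5μC, V=1.00V)
Op 1: CLOSE 2-1: Q_total=11.00, C_total=10.00, V=1.10; Q2=5.50, Q1=5.50; dissipated=0.050

Answer: 1.10 V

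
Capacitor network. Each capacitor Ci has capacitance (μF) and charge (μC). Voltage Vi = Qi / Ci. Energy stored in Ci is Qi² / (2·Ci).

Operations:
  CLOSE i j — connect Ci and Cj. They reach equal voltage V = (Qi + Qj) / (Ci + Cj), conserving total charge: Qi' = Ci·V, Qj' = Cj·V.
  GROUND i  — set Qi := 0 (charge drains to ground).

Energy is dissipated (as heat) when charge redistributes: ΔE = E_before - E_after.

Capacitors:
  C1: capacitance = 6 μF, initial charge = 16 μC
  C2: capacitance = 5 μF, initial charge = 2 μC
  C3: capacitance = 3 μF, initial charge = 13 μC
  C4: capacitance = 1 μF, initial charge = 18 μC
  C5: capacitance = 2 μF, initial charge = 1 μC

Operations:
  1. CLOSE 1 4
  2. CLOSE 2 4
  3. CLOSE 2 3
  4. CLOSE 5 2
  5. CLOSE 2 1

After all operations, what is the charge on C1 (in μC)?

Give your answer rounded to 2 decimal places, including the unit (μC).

Answer: 20.84 μC

Derivation:
Initial: C1(6μF, Q=16μC, V=2.67V), C2(5μF, Q=2μC, V=0.40V), C3(3μF, Q=13μC, V=4.33V), C4(1μF, Q=18μC, V=18.00V), C5(2μF, Q=1μC, V=0.50V)
Op 1: CLOSE 1-4: Q_total=34.00, C_total=7.00, V=4.86; Q1=29.14, Q4=4.86; dissipated=100.762
Op 2: CLOSE 2-4: Q_total=6.86, C_total=6.00, V=1.14; Q2=5.71, Q4=1.14; dissipated=8.278
Op 3: CLOSE 2-3: Q_total=18.71, C_total=8.00, V=2.34; Q2=11.70, Q3=7.02; dissipated=9.543
Op 4: CLOSE 5-2: Q_total=12.70, C_total=7.00, V=1.81; Q5=3.63, Q2=9.07; dissipated=2.416
Op 5: CLOSE 2-1: Q_total=38.21, C_total=11.00, V=3.47; Q2=17.37, Q1=20.84; dissipated=12.630
Final charges: Q1=20.84, Q2=17.37, Q3=7.02, Q4=1.14, Q5=3.63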